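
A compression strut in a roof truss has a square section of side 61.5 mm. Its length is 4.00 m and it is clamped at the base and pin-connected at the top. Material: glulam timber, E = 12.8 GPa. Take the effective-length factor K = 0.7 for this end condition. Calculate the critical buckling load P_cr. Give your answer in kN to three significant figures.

I = a⁴/12 = 61.5⁴/12 = 1.192×10^6 mm⁴
I = 1.192×10^6 mm⁴ = 1.192×10^-6 m⁴
Effective length L_e = K·L = 0.7 × 4.00 = 2.800 m
P_cr = π²EI / L_e² = π² × 12.8×10⁹ × 1.192×10^-6 / 2.800² = 1.921×10^4 N

P_cr ≈ 19.2 kN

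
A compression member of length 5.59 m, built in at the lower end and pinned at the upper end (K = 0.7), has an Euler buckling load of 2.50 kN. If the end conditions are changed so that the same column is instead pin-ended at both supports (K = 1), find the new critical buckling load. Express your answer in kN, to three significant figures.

P_cr ≈ 1.22 kN

P_cr ∝ 1/K², so P_cr,new = P_cr,old × (K_old/K_new)² = 2.50 × (0.7/1)²
= 2.50 × 0.4900 = 1.22 kN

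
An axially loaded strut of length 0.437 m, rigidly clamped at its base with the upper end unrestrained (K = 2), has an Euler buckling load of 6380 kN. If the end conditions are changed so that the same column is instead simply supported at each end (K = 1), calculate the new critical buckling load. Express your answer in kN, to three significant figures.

P_cr ∝ 1/K², so P_cr,new = P_cr,old × (K_old/K_new)² = 6380 × (2/1)²
= 6380 × 4.000 = 25500 kN

P_cr ≈ 25500 kN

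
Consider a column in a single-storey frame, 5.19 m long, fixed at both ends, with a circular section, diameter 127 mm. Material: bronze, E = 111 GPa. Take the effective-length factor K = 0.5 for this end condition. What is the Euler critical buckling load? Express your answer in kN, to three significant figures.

P_cr ≈ 2080 kN

I = πd⁴/64 = π×127⁴/64 = 1.277×10^7 mm⁴
I = 1.277×10^7 mm⁴ = 1.277×10^-5 m⁴
Effective length L_e = K·L = 0.5 × 5.19 = 2.595 m
P_cr = π²EI / L_e² = π² × 111×10⁹ × 1.277×10^-5 / 2.595² = 2.077×10^6 N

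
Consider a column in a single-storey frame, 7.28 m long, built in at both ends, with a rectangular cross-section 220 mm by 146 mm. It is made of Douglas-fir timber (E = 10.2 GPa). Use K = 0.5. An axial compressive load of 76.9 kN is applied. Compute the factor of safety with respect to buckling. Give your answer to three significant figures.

Buckling occurs about the weak axis: I_min = h·b³/12 with b = 146 mm (the shorter side).
I_min = 220×146³/12 = 5.706×10^7 mm⁴
I = 5.706×10^7 mm⁴ = 5.706×10^-5 m⁴
Effective length L_e = K·L = 0.5 × 7.28 = 3.640 m
P_cr = π²EI / L_e² = π² × 10.2×10⁹ × 5.706×10^-5 / 3.640² = 4.335×10^5 N
Factor of safety n = P_cr / P = 433.51 / 76.9 = 5.64

n ≈ 5.64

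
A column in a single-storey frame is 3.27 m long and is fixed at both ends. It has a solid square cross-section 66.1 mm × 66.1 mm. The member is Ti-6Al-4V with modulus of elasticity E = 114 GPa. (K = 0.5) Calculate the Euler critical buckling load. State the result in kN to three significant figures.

I = a⁴/12 = 66.1⁴/12 = 1.591×10^6 mm⁴
I = 1.591×10^6 mm⁴ = 1.591×10^-6 m⁴
Effective length L_e = K·L = 0.5 × 3.27 = 1.635 m
P_cr = π²EI / L_e² = π² × 114×10⁹ × 1.591×10^-6 / 1.635² = 6.696×10^5 N

P_cr ≈ 670 kN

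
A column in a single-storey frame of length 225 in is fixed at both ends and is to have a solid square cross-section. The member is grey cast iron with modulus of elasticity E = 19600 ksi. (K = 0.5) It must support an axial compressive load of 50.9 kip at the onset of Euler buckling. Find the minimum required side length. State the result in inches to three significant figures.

a ≈ 2.51 in

L_e = K·L = 0.5 × 225 = 112.5 in
Required I = P_cr·L_e²/(π²E) = 5.090×10^4 × 112.5² / (π² × 1.96×10^7) = 3.330 in⁴
Solid square: I = a⁴/12  ⇒  a = (12I)^(1/4) = (12×3.330)^(1/4) = 2.51 in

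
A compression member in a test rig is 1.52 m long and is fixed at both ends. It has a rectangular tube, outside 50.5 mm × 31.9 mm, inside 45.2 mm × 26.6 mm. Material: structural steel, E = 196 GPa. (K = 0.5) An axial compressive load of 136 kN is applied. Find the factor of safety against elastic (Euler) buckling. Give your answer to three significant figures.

n ≈ 1.62

Weak-axis I_min = (h_o·b_o³ − h_i·b_i³)/12 with b_o = 31.9, b_i = 26.60 mm (shorter outer/inner sides).
I_min = (50.5×31.9³ − 45.20×26.60³)/12 = 6.572×10^4 mm⁴
I = 6.572×10^4 mm⁴ = 6.572×10^-8 m⁴
Effective length L_e = K·L = 0.5 × 1.52 = 0.7600 m
P_cr = π²EI / L_e² = π² × 196×10⁹ × 6.572×10^-8 / 0.7600² = 2.201×10^5 N
Factor of safety n = P_cr / P = 220.09 / 136 = 1.62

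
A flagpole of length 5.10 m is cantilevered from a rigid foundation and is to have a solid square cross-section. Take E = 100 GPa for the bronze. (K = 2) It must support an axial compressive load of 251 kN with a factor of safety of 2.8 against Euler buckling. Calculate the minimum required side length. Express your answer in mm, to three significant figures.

Required P_cr = n·P = 2.8 × 251 = 702.8 kN
L_e = K·L = 2 × 5.10 = 10.20 m
Required I = P_cr·L_e²/(π²E) = 7.028×10^5 × 10.20² / (π² × 1.00×10^11) = 7.409×10^-5 m⁴
I_req = 7.409×10^7 mm⁴
Solid square: I = a⁴/12  ⇒  a = (12I)^(1/4) = (12×7.409×10^7)^(1/4) = 173 mm

a ≈ 173 mm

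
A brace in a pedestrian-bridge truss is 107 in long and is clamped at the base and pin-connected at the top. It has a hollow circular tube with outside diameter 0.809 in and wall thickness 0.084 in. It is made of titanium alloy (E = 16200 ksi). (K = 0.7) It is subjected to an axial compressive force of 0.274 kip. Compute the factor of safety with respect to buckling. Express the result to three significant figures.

n ≈ 1.33

Inner diameter d_i = 0.809 − 2×0.084 = 0.6410 in
I = π(d_o⁴ − d_i⁴)/64 = π(0.809⁴ − 0.6410⁴)/64 = 1.274×10^-2 in⁴
Effective length L_e = K·L = 0.7 × 107 = 74.90 in
P_cr = π²EI / L_e² = π² × 16200×10³ × 1.274×10^-2 / 74.90² = 363.1 lb
Factor of safety n = P_cr / P = 0.36307 / 0.274 = 1.33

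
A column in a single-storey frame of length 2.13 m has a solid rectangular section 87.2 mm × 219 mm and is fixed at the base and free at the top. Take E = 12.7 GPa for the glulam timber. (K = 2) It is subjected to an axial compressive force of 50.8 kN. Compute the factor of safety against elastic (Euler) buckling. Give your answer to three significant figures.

Buckling occurs about the weak axis: I_min = h·b³/12 with b = 87.2 mm (the shorter side).
I_min = 219×87.2³/12 = 1.210×10^7 mm⁴
I = 1.210×10^7 mm⁴ = 1.210×10^-5 m⁴
Effective length L_e = K·L = 2 × 2.13 = 4.260 m
P_cr = π²EI / L_e² = π² × 12.7×10⁹ × 1.210×10^-5 / 4.260² = 8.358×10^4 N
Factor of safety n = P_cr / P = 83.579 / 50.8 = 1.65

n ≈ 1.65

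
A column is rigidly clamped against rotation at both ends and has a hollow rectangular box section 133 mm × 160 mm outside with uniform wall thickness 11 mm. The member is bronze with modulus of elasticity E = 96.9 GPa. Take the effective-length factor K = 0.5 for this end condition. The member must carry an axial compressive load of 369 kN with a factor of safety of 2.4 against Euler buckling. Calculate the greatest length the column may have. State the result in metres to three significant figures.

Inner dimensions: h_i = 160 − 2×11 = 138.0 mm, b_i = 133 − 2×11 = 111.0 mm
Weak-axis I_min = (h_o·b_o³ − h_i·b_i³)/12 with b_o = 133, b_i = 111.0 mm (shorter outer/inner sides).
I_min = (160×133³ − 138.0×111.0³)/12 = 1.564×10^7 mm⁴
I = 1.564×10^-5 m⁴
Required critical load P_cr = n·P = 2.4 × 369 = 885.6 kN = 8.856×10^5 N
From P_cr = π²EI/(K·L)²:  L = (1/K)·√(π²EI/P_cr) = (1/0.5)·√(π²×9.69×10^10×1.564×10^-5/8.856×10^5)
L = 8.22 m

L_max ≈ 8.22 m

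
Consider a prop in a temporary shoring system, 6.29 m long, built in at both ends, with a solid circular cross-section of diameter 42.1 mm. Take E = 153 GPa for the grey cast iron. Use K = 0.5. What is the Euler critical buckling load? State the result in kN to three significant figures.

P_cr ≈ 23.5 kN

I = πd⁴/64 = π×42.1⁴/64 = 1.542×10^5 mm⁴
I = 1.542×10^5 mm⁴ = 1.542×10^-7 m⁴
Effective length L_e = K·L = 0.5 × 6.29 = 3.145 m
P_cr = π²EI / L_e² = π² × 153×10⁹ × 1.542×10^-7 / 3.145² = 2.354×10^4 N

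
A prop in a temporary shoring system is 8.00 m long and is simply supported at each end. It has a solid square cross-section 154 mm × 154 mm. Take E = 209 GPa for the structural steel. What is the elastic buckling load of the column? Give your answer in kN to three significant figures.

P_cr ≈ 1510 kN

I = a⁴/12 = 154⁴/12 = 4.687×10^7 mm⁴
I = 4.687×10^7 mm⁴ = 4.687×10^-5 m⁴
Effective length L_e = K·L = 1 × 8.00 = 8.000 m
P_cr = π²EI / L_e² = π² × 209×10⁹ × 4.687×10^-5 / 8.000² = 1.511×10^6 N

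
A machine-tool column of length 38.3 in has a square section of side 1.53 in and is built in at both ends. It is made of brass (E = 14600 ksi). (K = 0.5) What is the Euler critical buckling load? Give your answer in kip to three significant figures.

I = a⁴/12 = 1.53⁴/12 = 0.4567 in⁴
Effective length L_e = K·L = 0.5 × 38.3 = 19.15 in
P_cr = π²EI / L_e² = π² × 14600×10³ × 0.4567 / 19.15² = 1.794×10^5 lb

P_cr ≈ 179 kip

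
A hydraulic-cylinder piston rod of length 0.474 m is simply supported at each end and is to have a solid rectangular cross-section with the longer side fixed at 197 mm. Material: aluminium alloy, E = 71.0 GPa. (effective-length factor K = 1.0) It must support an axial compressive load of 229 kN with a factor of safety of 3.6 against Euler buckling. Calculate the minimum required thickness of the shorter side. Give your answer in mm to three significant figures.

b ≈ 25.3 mm

Required P_cr = n·P = 3.6 × 229 = 824.4 kN
L_e = K·L = 1 × 0.474 = 0.4740 m
Required I = P_cr·L_e²/(π²E) = 8.244×10^5 × 0.4740² / (π² × 7.10×10^10) = 2.643×10^-7 m⁴
I_req = 2.643×10^5 mm⁴
Rectangle, weak axis: I_min = h·b³/12 with h = 197 mm fixed  ⇒  b = (12I/h)^(1/3) = 25.3 mm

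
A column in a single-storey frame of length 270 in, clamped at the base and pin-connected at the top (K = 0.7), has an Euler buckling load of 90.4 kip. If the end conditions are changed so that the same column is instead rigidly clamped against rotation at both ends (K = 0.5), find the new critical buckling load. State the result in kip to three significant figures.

P_cr ≈ 177 kip

P_cr ∝ 1/K², so P_cr,new = P_cr,old × (K_old/K_new)² = 90.4 × (0.7/0.5)²
= 90.4 × 1.960 = 177 kip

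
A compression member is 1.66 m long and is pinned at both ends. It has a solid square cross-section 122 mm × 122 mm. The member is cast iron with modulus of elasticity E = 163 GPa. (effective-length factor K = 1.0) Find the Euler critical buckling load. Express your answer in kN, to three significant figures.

I = a⁴/12 = 122⁴/12 = 1.846×10^7 mm⁴
I = 1.846×10^7 mm⁴ = 1.846×10^-5 m⁴
Effective length L_e = K·L = 1 × 1.66 = 1.660 m
P_cr = π²EI / L_e² = π² × 163×10⁹ × 1.846×10^-5 / 1.660² = 1.078×10^7 N

P_cr ≈ 10800 kN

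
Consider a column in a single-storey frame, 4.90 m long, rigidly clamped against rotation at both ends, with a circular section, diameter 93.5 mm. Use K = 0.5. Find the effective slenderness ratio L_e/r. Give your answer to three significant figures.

λ ≈ 105

I = πd⁴/64 = π×93.5⁴/64 = 3.752×10^6 mm⁴
A = 6.866×10^3 mm²;  r_min = √(I/A) = √(3.752×10^6/6.866×10^3) = 23.38 mm
L_e = K·L = 0.5 × 4.90 m = 2.450 m = 2450.0 mm
λ = L_e / r_min = 2450.0 / 23.38 = 105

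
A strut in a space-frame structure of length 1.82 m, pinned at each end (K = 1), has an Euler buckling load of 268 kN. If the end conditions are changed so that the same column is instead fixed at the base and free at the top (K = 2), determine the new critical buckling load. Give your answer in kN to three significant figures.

P_cr ∝ 1/K², so P_cr,new = P_cr,old × (K_old/K_new)² = 268 × (1/2)²
= 268 × 0.2500 = 67.0 kN

P_cr ≈ 67.0 kN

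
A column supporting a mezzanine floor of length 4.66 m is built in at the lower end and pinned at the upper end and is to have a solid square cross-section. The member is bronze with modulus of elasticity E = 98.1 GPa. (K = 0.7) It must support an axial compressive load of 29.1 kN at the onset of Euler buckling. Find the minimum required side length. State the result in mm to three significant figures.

a ≈ 44.3 mm

L_e = K·L = 0.7 × 4.66 = 3.262 m
Required I = P_cr·L_e²/(π²E) = 2.910×10^4 × 3.262² / (π² × 9.81×10^10) = 3.198×10^-7 m⁴
I_req = 3.198×10^5 mm⁴
Solid square: I = a⁴/12  ⇒  a = (12I)^(1/4) = (12×3.198×10^5)^(1/4) = 44.3 mm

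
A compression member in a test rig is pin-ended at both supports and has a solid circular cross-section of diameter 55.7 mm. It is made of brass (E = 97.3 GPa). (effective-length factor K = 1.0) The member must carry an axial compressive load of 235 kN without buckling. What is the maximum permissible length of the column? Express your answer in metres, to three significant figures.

I = πd⁴/64 = π×55.7⁴/64 = 4.725×10^5 mm⁴
I = 4.725×10^-7 m⁴
At the buckling limit P_cr = P = 2.350×10^5 N
From P_cr = π²EI/(K·L)²:  L = (1/K)·√(π²EI/P_cr) = (1/1)·√(π²×9.73×10^10×4.725×10^-7/2.350×10^5)
L = 1.39 m

L_max ≈ 1.39 m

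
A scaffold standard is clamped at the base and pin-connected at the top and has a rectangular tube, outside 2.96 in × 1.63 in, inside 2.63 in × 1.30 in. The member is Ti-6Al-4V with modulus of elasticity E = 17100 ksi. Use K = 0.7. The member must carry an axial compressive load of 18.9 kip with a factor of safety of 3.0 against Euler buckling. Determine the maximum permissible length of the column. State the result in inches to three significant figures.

Weak-axis I_min = (h_o·b_o³ − h_i·b_i³)/12 with b_o = 1.63, b_i = 1.300 in (shorter outer/inner sides).
I_min = (2.96×1.63³ − 2.630×1.300³)/12 = 0.5867 in⁴
Required critical load P_cr = n·P = 3.0 × 18.9 = 56.70 kip = 5.670×10^4 lb
From P_cr = π²EI/(K·L)²:  L = (1/K)·√(π²EI/P_cr) = (1/0.7)·√(π²×1.71×10^7×0.5867/5.670×10^4)
L = 59.7 in

L_max ≈ 59.7 in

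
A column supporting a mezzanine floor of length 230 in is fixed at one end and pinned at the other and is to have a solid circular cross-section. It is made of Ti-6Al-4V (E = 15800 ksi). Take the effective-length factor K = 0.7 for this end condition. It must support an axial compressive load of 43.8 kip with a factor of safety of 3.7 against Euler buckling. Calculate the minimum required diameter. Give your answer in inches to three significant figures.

Required P_cr = n·P = 3.7 × 43.8 = 162.1 kip
L_e = K·L = 0.7 × 230 = 161.0 in
Required I = P_cr·L_e²/(π²E) = 1.621×10^5 × 161.0² / (π² × 1.58×10^7) = 26.94 in⁴
Solid circle: I = πd⁴/64  ⇒  d = (64I/π)^(1/4) = (64×26.94/π)^(1/4) = 4.84 in

d ≈ 4.84 in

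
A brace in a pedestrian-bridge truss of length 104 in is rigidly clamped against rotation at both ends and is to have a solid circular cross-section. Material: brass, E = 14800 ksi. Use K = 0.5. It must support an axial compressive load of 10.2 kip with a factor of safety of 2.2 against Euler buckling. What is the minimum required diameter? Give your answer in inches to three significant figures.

Required P_cr = n·P = 2.2 × 10.2 = 22.44 kip
L_e = K·L = 0.5 × 104 = 52.00 in
Required I = P_cr·L_e²/(π²E) = 2.244×10^4 × 52.00² / (π² × 1.48×10^7) = 0.4154 in⁴
Solid circle: I = πd⁴/64  ⇒  d = (64I/π)^(1/4) = (64×0.4154/π)^(1/4) = 1.71 in

d ≈ 1.71 in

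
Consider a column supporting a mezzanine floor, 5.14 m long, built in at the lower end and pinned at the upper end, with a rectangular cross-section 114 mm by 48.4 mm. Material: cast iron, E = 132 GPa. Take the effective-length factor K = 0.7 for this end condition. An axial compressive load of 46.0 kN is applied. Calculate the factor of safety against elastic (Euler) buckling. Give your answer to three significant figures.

Buckling occurs about the weak axis: I_min = h·b³/12 with b = 48.4 mm (the shorter side).
I_min = 114×48.4³/12 = 1.077×10^6 mm⁴
I = 1.077×10^6 mm⁴ = 1.077×10^-6 m⁴
Effective length L_e = K·L = 0.7 × 5.14 = 3.598 m
P_cr = π²EI / L_e² = π² × 132×10⁹ × 1.077×10^-6 / 3.598² = 1.084×10^5 N
Factor of safety n = P_cr / P = 108.40 / 46.0 = 2.36

n ≈ 2.36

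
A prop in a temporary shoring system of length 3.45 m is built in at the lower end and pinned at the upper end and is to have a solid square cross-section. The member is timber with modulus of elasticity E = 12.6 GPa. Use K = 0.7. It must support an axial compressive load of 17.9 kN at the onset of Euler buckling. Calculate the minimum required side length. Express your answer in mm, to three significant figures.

a ≈ 56.3 mm

L_e = K·L = 0.7 × 3.45 = 2.415 m
Required I = P_cr·L_e²/(π²E) = 1.790×10^4 × 2.415² / (π² × 1.26×10^10) = 8.395×10^-7 m⁴
I_req = 8.395×10^5 mm⁴
Solid square: I = a⁴/12  ⇒  a = (12I)^(1/4) = (12×8.395×10^5)^(1/4) = 56.3 mm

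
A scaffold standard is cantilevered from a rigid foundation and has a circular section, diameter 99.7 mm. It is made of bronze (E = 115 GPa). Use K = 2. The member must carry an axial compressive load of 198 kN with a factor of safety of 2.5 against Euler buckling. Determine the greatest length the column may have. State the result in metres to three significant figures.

I = πd⁴/64 = π×99.7⁴/64 = 4.850×10^6 mm⁴
I = 4.850×10^-6 m⁴
Required critical load P_cr = n·P = 2.5 × 198 = 495.0 kN = 4.950×10^5 N
From P_cr = π²EI/(K·L)²:  L = (1/K)·√(π²EI/P_cr) = (1/2)·√(π²×1.15×10^11×4.850×10^-6/4.950×10^5)
L = 1.67 m

L_max ≈ 1.67 m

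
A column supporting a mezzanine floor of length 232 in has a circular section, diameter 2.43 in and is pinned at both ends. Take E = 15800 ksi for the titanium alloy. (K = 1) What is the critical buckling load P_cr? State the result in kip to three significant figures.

I = πd⁴/64 = π×2.43⁴/64 = 1.712 in⁴
Effective length L_e = K·L = 1 × 232 = 232.0 in
P_cr = π²EI / L_e² = π² × 15800×10³ × 1.712 / 232.0² = 4.959×10^3 lb

P_cr ≈ 4.96 kip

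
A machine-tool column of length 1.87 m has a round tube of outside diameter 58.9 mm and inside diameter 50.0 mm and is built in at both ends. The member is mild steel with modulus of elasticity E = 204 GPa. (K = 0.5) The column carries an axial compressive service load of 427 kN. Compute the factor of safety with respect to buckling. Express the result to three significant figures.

d_o = 58.9 mm, d_i = 50.0 mm
I = π(d_o⁴ − d_i⁴)/64 = π(58.9⁴ − 50.00⁴)/64 = 2.840×10^5 mm⁴
I = 2.840×10^5 mm⁴ = 2.840×10^-7 m⁴
Effective length L_e = K·L = 0.5 × 1.87 = 0.9350 m
P_cr = π²EI / L_e² = π² × 204×10⁹ × 2.840×10^-7 / 0.9350² = 6.541×10^5 N
Factor of safety n = P_cr / P = 654.05 / 427 = 1.53

n ≈ 1.53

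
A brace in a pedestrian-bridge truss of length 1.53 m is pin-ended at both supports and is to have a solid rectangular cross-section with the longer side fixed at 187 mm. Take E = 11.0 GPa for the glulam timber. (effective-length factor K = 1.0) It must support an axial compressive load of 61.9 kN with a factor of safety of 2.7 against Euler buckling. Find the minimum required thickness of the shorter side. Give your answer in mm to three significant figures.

b ≈ 61.4 mm

Required P_cr = n·P = 2.7 × 61.9 = 167.1 kN
L_e = K·L = 1 × 1.53 = 1.530 m
Required I = P_cr·L_e²/(π²E) = 1.671×10^5 × 1.530² / (π² × 1.10×10^10) = 3.604×10^-6 m⁴
I_req = 3.604×10^6 mm⁴
Rectangle, weak axis: I_min = h·b³/12 with h = 187 mm fixed  ⇒  b = (12I/h)^(1/3) = 61.4 mm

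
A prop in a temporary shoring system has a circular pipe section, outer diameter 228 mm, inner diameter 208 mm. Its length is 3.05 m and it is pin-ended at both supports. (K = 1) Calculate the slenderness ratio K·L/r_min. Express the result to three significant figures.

λ ≈ 39.5

d_o = 228 mm, d_i = 208 mm
I = π(d_o⁴ − d_i⁴)/64 = π(228⁴ − 208.0⁴)/64 = 4.077×10^7 mm⁴
A = 6.849×10^3 mm²;  r_min = √(I/A) = √(4.077×10^7/6.849×10^3) = 77.16 mm
L_e = K·L = 1 × 3.05 m = 3.050 m = 3050.0 mm
λ = L_e / r_min = 3050.0 / 77.16 = 39.5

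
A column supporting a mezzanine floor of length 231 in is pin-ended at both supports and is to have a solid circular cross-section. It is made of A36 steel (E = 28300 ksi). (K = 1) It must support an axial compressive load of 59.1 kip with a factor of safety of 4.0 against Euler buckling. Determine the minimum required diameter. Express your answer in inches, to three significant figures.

Required P_cr = n·P = 4.0 × 59.1 = 236.4 kip
L_e = K·L = 1 × 231 = 231.0 in
Required I = P_cr·L_e²/(π²E) = 2.364×10^5 × 231.0² / (π² × 2.83×10^7) = 45.16 in⁴
Solid circle: I = πd⁴/64  ⇒  d = (64I/π)^(1/4) = (64×45.16/π)^(1/4) = 5.51 in

d ≈ 5.51 in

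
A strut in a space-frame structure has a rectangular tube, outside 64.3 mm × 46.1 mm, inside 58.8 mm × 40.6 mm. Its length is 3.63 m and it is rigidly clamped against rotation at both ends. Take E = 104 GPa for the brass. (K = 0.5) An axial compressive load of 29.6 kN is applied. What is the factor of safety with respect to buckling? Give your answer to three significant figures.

Weak-axis I_min = (h_o·b_o³ − h_i·b_i³)/12 with b_o = 46.1, b_i = 40.60 mm (shorter outer/inner sides).
I_min = (64.3×46.1³ − 58.80×40.60³)/12 = 1.970×10^5 mm⁴
I = 1.970×10^5 mm⁴ = 1.970×10^-7 m⁴
Effective length L_e = K·L = 0.5 × 3.63 = 1.815 m
P_cr = π²EI / L_e² = π² × 104×10⁹ × 1.970×10^-7 / 1.815² = 6.140×10^4 N
Factor of safety n = P_cr / P = 61.396 / 29.6 = 2.07

n ≈ 2.07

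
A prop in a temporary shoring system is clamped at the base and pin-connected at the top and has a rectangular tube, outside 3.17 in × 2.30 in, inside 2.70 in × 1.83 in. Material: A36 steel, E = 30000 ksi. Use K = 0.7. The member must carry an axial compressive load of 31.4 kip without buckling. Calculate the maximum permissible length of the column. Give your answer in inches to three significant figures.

L_max ≈ 188 in

Weak-axis I_min = (h_o·b_o³ − h_i·b_i³)/12 with b_o = 2.30, b_i = 1.830 in (shorter outer/inner sides).
I_min = (3.17×2.30³ − 2.700×1.830³)/12 = 1.835 in⁴
At the buckling limit P_cr = P = 3.140×10^4 lb
From P_cr = π²EI/(K·L)²:  L = (1/K)·√(π²EI/P_cr) = (1/0.7)·√(π²×3.00×10^7×1.835/3.140×10^4)
L = 188 in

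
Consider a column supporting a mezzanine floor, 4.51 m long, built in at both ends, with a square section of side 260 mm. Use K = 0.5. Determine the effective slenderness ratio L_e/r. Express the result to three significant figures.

For a square r = a/√12 = 260/√12 = 75.06 mm
L_e = K·L = 0.5 × 4.51 m = 2.255 m = 2255.0 mm
λ = L_e / r_min = 2255.0 / 75.06 = 30.0

λ ≈ 30.0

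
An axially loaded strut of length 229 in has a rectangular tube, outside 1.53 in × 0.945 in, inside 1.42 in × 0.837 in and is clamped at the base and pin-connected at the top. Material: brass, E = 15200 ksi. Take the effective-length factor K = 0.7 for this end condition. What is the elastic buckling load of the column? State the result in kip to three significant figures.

Weak-axis I_min = (h_o·b_o³ − h_i·b_i³)/12 with b_o = 0.945, b_i = 0.8370 in (shorter outer/inner sides).
I_min = (1.53×0.945³ − 1.420×0.8370³)/12 = 3.821×10^-2 in⁴
Effective length L_e = K·L = 0.7 × 229 = 160.3 in
P_cr = π²EI / L_e² = π² × 15200×10³ × 3.821×10^-2 / 160.3² = 223.1 lb

P_cr ≈ 0.223 kip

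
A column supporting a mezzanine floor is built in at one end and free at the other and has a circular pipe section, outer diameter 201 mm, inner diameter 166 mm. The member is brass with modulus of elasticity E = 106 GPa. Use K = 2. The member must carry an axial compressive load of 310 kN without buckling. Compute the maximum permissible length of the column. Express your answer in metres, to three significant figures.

d_o = 201 mm, d_i = 166 mm
I = π(d_o⁴ − d_i⁴)/64 = π(201⁴ − 166.0⁴)/64 = 4.285×10^7 mm⁴
I = 4.285×10^-5 m⁴
At the buckling limit P_cr = P = 3.100×10^5 N
From P_cr = π²EI/(K·L)²:  L = (1/K)·√(π²EI/P_cr) = (1/2)·√(π²×1.06×10^11×4.285×10^-5/3.100×10^5)
L = 6.01 m

L_max ≈ 6.01 m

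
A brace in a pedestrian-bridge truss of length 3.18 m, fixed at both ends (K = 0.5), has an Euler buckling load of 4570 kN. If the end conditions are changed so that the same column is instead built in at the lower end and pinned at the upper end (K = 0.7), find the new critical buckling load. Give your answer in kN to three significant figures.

P_cr ≈ 2330 kN

P_cr ∝ 1/K², so P_cr,new = P_cr,old × (K_old/K_new)² = 4570 × (0.5/0.7)²
= 4570 × 0.5102 = 2330 kN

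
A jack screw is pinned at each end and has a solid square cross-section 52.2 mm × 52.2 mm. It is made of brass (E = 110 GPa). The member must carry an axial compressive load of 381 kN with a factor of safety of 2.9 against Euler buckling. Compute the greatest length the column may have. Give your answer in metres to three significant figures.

I = a⁴/12 = 52.2⁴/12 = 6.187×10^5 mm⁴
I = 6.187×10^-7 m⁴
Required critical load P_cr = n·P = 2.9 × 381 = 1105 kN = 1.105×10^6 N
From P_cr = π²EI/(K·L)²:  L = (1/K)·√(π²EI/P_cr) = (1/1)·√(π²×1.10×10^11×6.187×10^-7/1.105×10^6)
L = 0.780 m

L_max ≈ 0.780 m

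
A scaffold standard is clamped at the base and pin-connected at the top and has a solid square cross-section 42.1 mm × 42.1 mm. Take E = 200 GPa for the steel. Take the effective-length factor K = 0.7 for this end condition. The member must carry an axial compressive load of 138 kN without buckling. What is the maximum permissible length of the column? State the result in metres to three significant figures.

L_max ≈ 2.76 m

I = a⁴/12 = 42.1⁴/12 = 2.618×10^5 mm⁴
I = 2.618×10^-7 m⁴
At the buckling limit P_cr = P = 1.380×10^5 N
From P_cr = π²EI/(K·L)²:  L = (1/K)·√(π²EI/P_cr) = (1/0.7)·√(π²×2.00×10^11×2.618×10^-7/1.380×10^5)
L = 2.76 m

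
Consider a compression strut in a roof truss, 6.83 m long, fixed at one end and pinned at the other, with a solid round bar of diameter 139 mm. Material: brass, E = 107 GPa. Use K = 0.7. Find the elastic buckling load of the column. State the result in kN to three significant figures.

I = πd⁴/64 = π×139⁴/64 = 1.832×10^7 mm⁴
I = 1.832×10^7 mm⁴ = 1.832×10^-5 m⁴
Effective length L_e = K·L = 0.7 × 6.83 = 4.781 m
P_cr = π²EI / L_e² = π² × 107×10⁹ × 1.832×10^-5 / 4.781² = 8.466×10^5 N

P_cr ≈ 847 kN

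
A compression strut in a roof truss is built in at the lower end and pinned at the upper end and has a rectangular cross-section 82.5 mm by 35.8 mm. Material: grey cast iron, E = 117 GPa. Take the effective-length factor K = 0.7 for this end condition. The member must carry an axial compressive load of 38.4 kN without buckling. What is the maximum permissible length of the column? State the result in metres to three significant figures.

Buckling occurs about the weak axis: I_min = h·b³/12 with b = 35.8 mm (the shorter side).
I_min = 82.5×35.8³/12 = 3.154×10^5 mm⁴
I = 3.154×10^-7 m⁴
At the buckling limit P_cr = P = 3.840×10^4 N
From P_cr = π²EI/(K·L)²:  L = (1/K)·√(π²EI/P_cr) = (1/0.7)·√(π²×1.17×10^11×3.154×10^-7/3.840×10^4)
L = 4.40 m

L_max ≈ 4.40 m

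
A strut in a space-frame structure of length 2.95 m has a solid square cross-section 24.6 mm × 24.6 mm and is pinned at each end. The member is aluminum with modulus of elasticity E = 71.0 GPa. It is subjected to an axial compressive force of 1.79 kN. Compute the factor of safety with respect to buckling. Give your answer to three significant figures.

n ≈ 1.37

I = a⁴/12 = 24.6⁴/12 = 3.052×10^4 mm⁴
I = 3.052×10^4 mm⁴ = 3.052×10^-8 m⁴
Effective length L_e = K·L = 1 × 2.95 = 2.950 m
P_cr = π²EI / L_e² = π² × 71.0×10⁹ × 3.052×10^-8 / 2.950² = 2.457×10^3 N
Factor of safety n = P_cr / P = 2.4574 / 1.79 = 1.37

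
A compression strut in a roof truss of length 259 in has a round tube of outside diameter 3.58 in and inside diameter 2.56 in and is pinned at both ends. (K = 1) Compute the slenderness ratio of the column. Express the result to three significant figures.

λ ≈ 235

d_o = 3.58 in, d_i = 2.56 in
I = π(d_o⁴ − d_i⁴)/64 = π(3.58⁴ − 2.560⁴)/64 = 5.955 in⁴
A = 4.919 in²;  r_min = √(I/A) = √(5.955/4.919) = 1.100 in
L_e = K·L = 1 × 259 = 259.0 in
λ = L_e / r_min = 259.00 / 1.100 = 235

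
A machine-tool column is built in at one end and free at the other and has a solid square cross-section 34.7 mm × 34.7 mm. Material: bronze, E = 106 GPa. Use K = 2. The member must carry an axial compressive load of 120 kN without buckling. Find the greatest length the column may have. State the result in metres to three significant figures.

L_max ≈ 0.513 m

I = a⁴/12 = 34.7⁴/12 = 1.208×10^5 mm⁴
I = 1.208×10^-7 m⁴
At the buckling limit P_cr = P = 1.200×10^5 N
From P_cr = π²EI/(K·L)²:  L = (1/K)·√(π²EI/P_cr) = (1/2)·√(π²×1.06×10^11×1.208×10^-7/1.200×10^5)
L = 0.513 m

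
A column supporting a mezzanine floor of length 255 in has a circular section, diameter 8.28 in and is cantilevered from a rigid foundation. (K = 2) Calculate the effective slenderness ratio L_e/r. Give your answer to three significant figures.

λ ≈ 246

For a solid circle r = d/4 = 8.28/4 = 2.070 in
L_e = K·L = 2 × 255 = 510.0 in
λ = L_e / r_min = 510.00 / 2.070 = 246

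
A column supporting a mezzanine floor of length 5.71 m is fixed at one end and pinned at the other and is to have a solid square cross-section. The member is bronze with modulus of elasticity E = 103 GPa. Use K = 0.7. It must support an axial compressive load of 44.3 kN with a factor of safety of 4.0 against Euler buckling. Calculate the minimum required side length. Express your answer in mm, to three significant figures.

Required P_cr = n·P = 4.0 × 44.3 = 177.2 kN
L_e = K·L = 0.7 × 5.71 = 3.997 m
Required I = P_cr·L_e²/(π²E) = 1.772×10^5 × 3.997² / (π² × 1.03×10^11) = 2.785×10^-6 m⁴
I_req = 2.785×10^6 mm⁴
Solid square: I = a⁴/12  ⇒  a = (12I)^(1/4) = (12×2.785×10^6)^(1/4) = 76.0 mm

a ≈ 76.0 mm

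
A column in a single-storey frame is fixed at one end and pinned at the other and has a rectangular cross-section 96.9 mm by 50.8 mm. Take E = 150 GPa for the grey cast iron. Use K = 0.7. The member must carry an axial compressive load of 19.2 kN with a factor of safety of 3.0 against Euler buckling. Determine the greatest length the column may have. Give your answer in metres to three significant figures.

Buckling occurs about the weak axis: I_min = h·b³/12 with b = 50.8 mm (the shorter side).
I_min = 96.9×50.8³/12 = 1.059×10^6 mm⁴
I = 1.059×10^-6 m⁴
Required critical load P_cr = n·P = 3.0 × 19.2 = 57.60 kN = 5.760×10^4 N
From P_cr = π²EI/(K·L)²:  L = (1/K)·√(π²EI/P_cr) = (1/0.7)·√(π²×1.50×10^11×1.059×10^-6/5.760×10^4)
L = 7.45 m

L_max ≈ 7.45 m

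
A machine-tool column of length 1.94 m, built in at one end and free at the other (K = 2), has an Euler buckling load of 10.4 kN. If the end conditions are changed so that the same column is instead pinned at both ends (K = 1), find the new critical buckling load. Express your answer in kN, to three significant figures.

P_cr ≈ 41.6 kN

P_cr ∝ 1/K², so P_cr,new = P_cr,old × (K_old/K_new)² = 10.4 × (2/1)²
= 10.4 × 4.000 = 41.6 kN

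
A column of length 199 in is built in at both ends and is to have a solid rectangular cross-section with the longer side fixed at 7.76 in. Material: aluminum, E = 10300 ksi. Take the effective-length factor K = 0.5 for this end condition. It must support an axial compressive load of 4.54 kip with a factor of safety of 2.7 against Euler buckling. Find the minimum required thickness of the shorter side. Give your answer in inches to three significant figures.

Required P_cr = n·P = 2.7 × 4.54 = 12.26 kip
L_e = K·L = 0.5 × 199 = 99.50 in
Required I = P_cr·L_e²/(π²E) = 1.226×10^4 × 99.50² / (π² × 1.03×10^7) = 1.194 in⁴
Rectangle, weak axis: I_min = h·b³/12 with h = 7.76 in fixed  ⇒  b = (12I/h)^(1/3) = 1.23 in

b ≈ 1.23 in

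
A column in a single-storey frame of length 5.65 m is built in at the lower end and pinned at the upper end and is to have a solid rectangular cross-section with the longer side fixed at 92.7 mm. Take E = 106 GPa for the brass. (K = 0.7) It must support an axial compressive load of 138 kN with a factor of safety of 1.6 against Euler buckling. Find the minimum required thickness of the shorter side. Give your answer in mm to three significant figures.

b ≈ 75.3 mm

Required P_cr = n·P = 1.6 × 138 = 220.8 kN
L_e = K·L = 0.7 × 5.65 = 3.955 m
Required I = P_cr·L_e²/(π²E) = 2.208×10^5 × 3.955² / (π² × 1.06×10^11) = 3.301×10^-6 m⁴
I_req = 3.301×10^6 mm⁴
Rectangle, weak axis: I_min = h·b³/12 with h = 92.7 mm fixed  ⇒  b = (12I/h)^(1/3) = 75.3 mm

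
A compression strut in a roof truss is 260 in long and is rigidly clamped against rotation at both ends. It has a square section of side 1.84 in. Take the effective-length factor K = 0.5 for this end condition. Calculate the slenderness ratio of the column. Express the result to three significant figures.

For a square r = a/√12 = 1.84/√12 = 0.5312 in
L_e = K·L = 0.5 × 260 = 130.0 in
λ = L_e / r_min = 130.00 / 0.5312 = 245

λ ≈ 245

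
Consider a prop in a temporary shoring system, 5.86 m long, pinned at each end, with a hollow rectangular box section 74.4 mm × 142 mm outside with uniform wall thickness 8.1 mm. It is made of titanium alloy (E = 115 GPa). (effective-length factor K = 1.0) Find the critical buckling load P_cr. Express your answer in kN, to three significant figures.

P_cr ≈ 92.8 kN

Inner dimensions: h_i = 142 − 2×8.1 = 125.8 mm, b_i = 74.4 − 2×8.1 = 58.20 mm
Weak-axis I_min = (h_o·b_o³ − h_i·b_i³)/12 with b_o = 74.4, b_i = 58.20 mm (shorter outer/inner sides).
I_min = (142×74.4³ − 125.8×58.20³)/12 = 2.807×10^6 mm⁴
I = 2.807×10^6 mm⁴ = 2.807×10^-6 m⁴
Effective length L_e = K·L = 1 × 5.86 = 5.860 m
P_cr = π²EI / L_e² = π² × 115×10⁹ × 2.807×10^-6 / 5.860² = 9.277×10^4 N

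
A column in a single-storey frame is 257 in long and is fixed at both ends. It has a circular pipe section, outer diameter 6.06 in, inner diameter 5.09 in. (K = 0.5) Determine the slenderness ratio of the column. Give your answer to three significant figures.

d_o = 6.06 in, d_i = 5.09 in
I = π(d_o⁴ − d_i⁴)/64 = π(6.06⁴ − 5.090⁴)/64 = 33.25 in⁴
A = 8.494 in²;  r_min = √(I/A) = √(33.25/8.494) = 1.979 in
L_e = K·L = 0.5 × 257 = 128.5 in
λ = L_e / r_min = 128.50 / 1.979 = 64.9

λ ≈ 64.9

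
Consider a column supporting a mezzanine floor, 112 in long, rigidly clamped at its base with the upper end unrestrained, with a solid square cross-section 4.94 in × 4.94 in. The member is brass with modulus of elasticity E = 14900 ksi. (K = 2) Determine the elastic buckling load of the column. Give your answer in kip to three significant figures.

P_cr ≈ 145 kip

I = a⁴/12 = 4.94⁴/12 = 49.63 in⁴
Effective length L_e = K·L = 2 × 112 = 224.0 in
P_cr = π²EI / L_e² = π² × 14900×10³ × 49.63 / 224.0² = 1.455×10^5 lb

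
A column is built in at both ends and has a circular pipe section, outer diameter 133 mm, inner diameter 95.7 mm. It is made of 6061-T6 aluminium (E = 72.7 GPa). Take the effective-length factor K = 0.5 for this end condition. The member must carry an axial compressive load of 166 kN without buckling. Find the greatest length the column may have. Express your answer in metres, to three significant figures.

d_o = 133 mm, d_i = 95.7 mm
I = π(d_o⁴ − d_i⁴)/64 = π(133⁴ − 95.70⁴)/64 = 1.124×10^7 mm⁴
I = 1.124×10^-5 m⁴
At the buckling limit P_cr = P = 1.660×10^5 N
From P_cr = π²EI/(K·L)²:  L = (1/K)·√(π²EI/P_cr) = (1/0.5)·√(π²×7.27×10^10×1.124×10^-5/1.660×10^5)
L = 13.9 m

L_max ≈ 13.9 m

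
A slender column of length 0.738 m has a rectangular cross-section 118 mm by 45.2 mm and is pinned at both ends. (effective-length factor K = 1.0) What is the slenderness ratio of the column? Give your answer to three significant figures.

Buckling occurs about the weak axis: I_min = h·b³/12 with b = 45.2 mm (the shorter side).
I_min = 118×45.2³/12 = 9.081×10^5 mm⁴
A = 5.334×10^3 mm²;  r_min = √(I/A) = √(9.081×10^5/5.334×10^3) = 13.05 mm
L_e = K·L = 1 × 0.738 m = 0.7380 m = 738.00 mm
λ = L_e / r_min = 738.00 / 13.05 = 56.6

λ ≈ 56.6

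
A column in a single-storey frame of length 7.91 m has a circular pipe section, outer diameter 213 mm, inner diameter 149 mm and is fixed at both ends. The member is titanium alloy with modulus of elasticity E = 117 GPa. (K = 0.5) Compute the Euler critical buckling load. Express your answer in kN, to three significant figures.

d_o = 213 mm, d_i = 149 mm
I = π(d_o⁴ − d_i⁴)/64 = π(213⁴ − 149.0⁴)/64 = 7.684×10^7 mm⁴
I = 7.684×10^7 mm⁴ = 7.684×10^-5 m⁴
Effective length L_e = K·L = 0.5 × 7.91 = 3.955 m
P_cr = π²EI / L_e² = π² × 117×10⁹ × 7.684×10^-5 / 3.955² = 5.673×10^6 N

P_cr ≈ 5670 kN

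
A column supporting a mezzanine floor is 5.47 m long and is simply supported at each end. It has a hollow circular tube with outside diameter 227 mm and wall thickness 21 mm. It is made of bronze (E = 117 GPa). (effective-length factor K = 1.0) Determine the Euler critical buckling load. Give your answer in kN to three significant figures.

Inner diameter d_i = 227 − 2×21 = 185.0 mm
I = π(d_o⁴ − d_i⁴)/64 = π(227⁴ − 185.0⁴)/64 = 7.284×10^7 mm⁴
I = 7.284×10^7 mm⁴ = 7.284×10^-5 m⁴
Effective length L_e = K·L = 1 × 5.47 = 5.470 m
P_cr = π²EI / L_e² = π² × 117×10⁹ × 7.284×10^-5 / 5.470² = 2.811×10^6 N

P_cr ≈ 2810 kN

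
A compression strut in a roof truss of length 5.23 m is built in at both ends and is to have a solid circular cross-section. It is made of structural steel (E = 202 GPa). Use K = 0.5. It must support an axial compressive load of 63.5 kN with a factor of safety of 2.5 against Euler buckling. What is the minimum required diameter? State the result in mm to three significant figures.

d ≈ 57.7 mm

Required P_cr = n·P = 2.5 × 63.5 = 158.8 kN
L_e = K·L = 0.5 × 5.23 = 2.615 m
Required I = P_cr·L_e²/(π²E) = 1.587×10^5 × 2.615² / (π² × 2.02×10^11) = 5.445×10^-7 m⁴
I_req = 5.445×10^5 mm⁴
Solid circle: I = πd⁴/64  ⇒  d = (64I/π)^(1/4) = (64×5.445×10^5/π)^(1/4) = 57.7 mm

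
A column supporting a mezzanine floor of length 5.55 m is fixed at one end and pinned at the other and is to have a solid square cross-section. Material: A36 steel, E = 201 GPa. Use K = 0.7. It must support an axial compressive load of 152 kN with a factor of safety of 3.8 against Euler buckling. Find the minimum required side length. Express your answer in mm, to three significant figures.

Required P_cr = n·P = 3.8 × 152 = 577.6 kN
L_e = K·L = 0.7 × 5.55 = 3.885 m
Required I = P_cr·L_e²/(π²E) = 5.776×10^5 × 3.885² / (π² × 2.01×10^11) = 4.395×10^-6 m⁴
I_req = 4.395×10^6 mm⁴
Solid square: I = a⁴/12  ⇒  a = (12I)^(1/4) = (12×4.395×10^6)^(1/4) = 85.2 mm

a ≈ 85.2 mm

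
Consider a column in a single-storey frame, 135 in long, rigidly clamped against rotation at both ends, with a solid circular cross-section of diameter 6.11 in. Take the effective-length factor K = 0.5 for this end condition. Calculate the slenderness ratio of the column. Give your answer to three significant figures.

λ ≈ 44.2

For a solid circle r = d/4 = 6.11/4 = 1.528 in
L_e = K·L = 0.5 × 135 = 67.50 in
λ = L_e / r_min = 67.500 / 1.528 = 44.2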